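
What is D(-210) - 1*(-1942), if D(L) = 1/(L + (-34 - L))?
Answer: 66027/34 ≈ 1942.0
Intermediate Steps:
D(L) = -1/34 (D(L) = 1/(-34) = -1/34)
D(-210) - 1*(-1942) = -1/34 - 1*(-1942) = -1/34 + 1942 = 66027/34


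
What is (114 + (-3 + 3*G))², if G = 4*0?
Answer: 12321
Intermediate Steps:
G = 0
(114 + (-3 + 3*G))² = (114 + (-3 + 3*0))² = (114 + (-3 + 0))² = (114 - 3)² = 111² = 12321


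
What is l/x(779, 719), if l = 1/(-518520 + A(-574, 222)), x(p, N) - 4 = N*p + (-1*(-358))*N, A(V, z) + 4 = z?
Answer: -1/423715513114 ≈ -2.3601e-12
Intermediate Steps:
A(V, z) = -4 + z
x(p, N) = 4 + 358*N + N*p (x(p, N) = 4 + (N*p + (-1*(-358))*N) = 4 + (N*p + 358*N) = 4 + (358*N + N*p) = 4 + 358*N + N*p)
l = -1/518302 (l = 1/(-518520 + (-4 + 222)) = 1/(-518520 + 218) = 1/(-518302) = -1/518302 ≈ -1.9294e-6)
l/x(779, 719) = -1/(518302*(4 + 358*719 + 719*779)) = -1/(518302*(4 + 257402 + 560101)) = -1/518302/817507 = -1/518302*1/817507 = -1/423715513114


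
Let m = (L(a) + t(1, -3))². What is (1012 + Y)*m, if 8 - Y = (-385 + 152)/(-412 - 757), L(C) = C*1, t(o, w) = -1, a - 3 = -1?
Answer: 1192147/1169 ≈ 1019.8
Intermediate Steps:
a = 2 (a = 3 - 1 = 2)
L(C) = C
Y = 9119/1169 (Y = 8 - (-385 + 152)/(-412 - 757) = 8 - (-233)/(-1169) = 8 - (-233)*(-1)/1169 = 8 - 1*233/1169 = 8 - 233/1169 = 9119/1169 ≈ 7.8007)
m = 1 (m = (2 - 1)² = 1² = 1)
(1012 + Y)*m = (1012 + 9119/1169)*1 = (1192147/1169)*1 = 1192147/1169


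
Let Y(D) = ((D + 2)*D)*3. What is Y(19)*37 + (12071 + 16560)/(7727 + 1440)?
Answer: 406025894/9167 ≈ 44292.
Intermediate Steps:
Y(D) = 3*D*(2 + D) (Y(D) = ((2 + D)*D)*3 = (D*(2 + D))*3 = 3*D*(2 + D))
Y(19)*37 + (12071 + 16560)/(7727 + 1440) = (3*19*(2 + 19))*37 + (12071 + 16560)/(7727 + 1440) = (3*19*21)*37 + 28631/9167 = 1197*37 + 28631*(1/9167) = 44289 + 28631/9167 = 406025894/9167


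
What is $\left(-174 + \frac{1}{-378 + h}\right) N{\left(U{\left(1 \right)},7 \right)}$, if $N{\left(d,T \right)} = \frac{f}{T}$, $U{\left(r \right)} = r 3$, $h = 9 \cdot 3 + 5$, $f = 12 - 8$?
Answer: $- \frac{120410}{1211} \approx -99.43$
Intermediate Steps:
$f = 4$ ($f = 12 - 8 = 4$)
$h = 32$ ($h = 27 + 5 = 32$)
$U{\left(r \right)} = 3 r$
$N{\left(d,T \right)} = \frac{4}{T}$
$\left(-174 + \frac{1}{-378 + h}\right) N{\left(U{\left(1 \right)},7 \right)} = \left(-174 + \frac{1}{-378 + 32}\right) \frac{4}{7} = \left(-174 + \frac{1}{-346}\right) 4 \cdot \frac{1}{7} = \left(-174 - \frac{1}{346}\right) \frac{4}{7} = \left(- \frac{60205}{346}\right) \frac{4}{7} = - \frac{120410}{1211}$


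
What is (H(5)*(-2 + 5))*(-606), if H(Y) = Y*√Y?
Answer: -9090*√5 ≈ -20326.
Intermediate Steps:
H(Y) = Y^(3/2)
(H(5)*(-2 + 5))*(-606) = (5^(3/2)*(-2 + 5))*(-606) = ((5*√5)*3)*(-606) = (15*√5)*(-606) = -9090*√5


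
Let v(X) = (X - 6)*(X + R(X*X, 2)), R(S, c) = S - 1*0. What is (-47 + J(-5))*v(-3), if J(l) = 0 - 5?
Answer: 2808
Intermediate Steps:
J(l) = -5
R(S, c) = S (R(S, c) = S + 0 = S)
v(X) = (-6 + X)*(X + X²) (v(X) = (X - 6)*(X + X*X) = (-6 + X)*(X + X²))
(-47 + J(-5))*v(-3) = (-47 - 5)*(-3*(-6 + (-3)² - 5*(-3))) = -(-156)*(-6 + 9 + 15) = -(-156)*18 = -52*(-54) = 2808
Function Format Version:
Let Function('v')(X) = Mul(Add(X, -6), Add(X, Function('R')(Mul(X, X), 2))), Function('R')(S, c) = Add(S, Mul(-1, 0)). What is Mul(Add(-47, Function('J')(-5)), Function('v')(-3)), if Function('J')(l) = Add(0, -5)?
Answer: 2808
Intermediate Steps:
Function('J')(l) = -5
Function('R')(S, c) = S (Function('R')(S, c) = Add(S, 0) = S)
Function('v')(X) = Mul(Add(-6, X), Add(X, Pow(X, 2))) (Function('v')(X) = Mul(Add(X, -6), Add(X, Mul(X, X))) = Mul(Add(-6, X), Add(X, Pow(X, 2))))
Mul(Add(-47, Function('J')(-5)), Function('v')(-3)) = Mul(Add(-47, -5), Mul(-3, Add(-6, Pow(-3, 2), Mul(-5, -3)))) = Mul(-52, Mul(-3, Add(-6, 9, 15))) = Mul(-52, Mul(-3, 18)) = Mul(-52, -54) = 2808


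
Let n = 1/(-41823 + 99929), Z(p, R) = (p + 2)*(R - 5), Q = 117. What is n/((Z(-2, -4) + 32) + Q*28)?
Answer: 1/192214648 ≈ 5.2025e-9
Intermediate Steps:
Z(p, R) = (-5 + R)*(2 + p) (Z(p, R) = (2 + p)*(-5 + R) = (-5 + R)*(2 + p))
n = 1/58106 ≈ 1.7210e-5
n/((Z(-2, -4) + 32) + Q*28) = 1/(58106*(((-10 - 5*(-2) + 2*(-4) - 4*(-2)) + 32) + 117*28)) = 1/(58106*(((-10 + 10 - 8 + 8) + 32) + 3276)) = 1/(58106*((0 + 32) + 3276)) = 1/(58106*(32 + 3276)) = (1/58106)/3308 = (1/58106)*(1/3308) = 1/192214648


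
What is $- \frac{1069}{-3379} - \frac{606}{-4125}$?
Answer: $\frac{2152433}{4646125} \approx 0.46327$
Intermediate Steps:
$- \frac{1069}{-3379} - \frac{606}{-4125} = \left(-1069\right) \left(- \frac{1}{3379}\right) - - \frac{202}{1375} = \frac{1069}{3379} + \frac{202}{1375} = \frac{2152433}{4646125}$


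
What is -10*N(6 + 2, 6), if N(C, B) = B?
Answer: -60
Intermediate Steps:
-10*N(6 + 2, 6) = -10*6 = -60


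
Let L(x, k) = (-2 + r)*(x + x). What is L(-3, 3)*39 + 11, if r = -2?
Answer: 947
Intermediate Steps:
L(x, k) = -8*x (L(x, k) = (-2 - 2)*(x + x) = -8*x)
L(-3, 3)*39 + 11 = -8*(-3)*39 + 11 = 24*39 + 11 = 936 + 11 = 947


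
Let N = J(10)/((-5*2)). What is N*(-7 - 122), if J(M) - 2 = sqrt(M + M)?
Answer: 129/5 + 129*sqrt(5)/5 ≈ 83.491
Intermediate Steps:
J(M) = 2 + sqrt(2)*sqrt(M) (J(M) = 2 + sqrt(M + M) = 2 + sqrt(2*M) = 2 + sqrt(2)*sqrt(M))
N = -1/5 - sqrt(5)/5 (N = (2 + sqrt(2)*sqrt(10))/((-5*2)) = (2 + 2*sqrt(5))/(-10) = (2 + 2*sqrt(5))*(-1/10) = -1/5 - sqrt(5)/5 ≈ -0.64721)
N*(-7 - 122) = (-1/5 - sqrt(5)/5)*(-7 - 122) = (-1/5 - sqrt(5)/5)*(-129) = 129/5 + 129*sqrt(5)/5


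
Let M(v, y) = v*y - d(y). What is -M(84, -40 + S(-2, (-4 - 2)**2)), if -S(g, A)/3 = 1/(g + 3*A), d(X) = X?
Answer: 352169/106 ≈ 3322.3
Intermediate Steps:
S(g, A) = -3/(g + 3*A)
M(v, y) = -y + v*y (M(v, y) = v*y - y = -y + v*y)
-M(84, -40 + S(-2, (-4 - 2)**2)) = -(-40 - 3/(-2 + 3*(-4 - 2)**2))*(-1 + 84) = -(-40 - 3/(-2 + 3*(-6)**2))*83 = -(-40 - 3/(-2 + 3*36))*83 = -(-40 - 3/(-2 + 108))*83 = -(-40 - 3/106)*83 = -(-4243)*83/106 = -1*(-352169/106) = 352169/106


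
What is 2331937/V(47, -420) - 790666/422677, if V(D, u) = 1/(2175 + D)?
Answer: 2190127931954812/422677 ≈ 5.1816e+9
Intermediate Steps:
2331937/V(47, -420) - 790666/422677 = 2331937/(1/(2175 + 47)) - 790666/422677 = 2331937/(1/2222) - 790666*1/422677 = 2331937/(1/2222) - 790666/422677 = 2331937*2222 - 790666/422677 = 5181564014 - 790666/422677 = 2190127931954812/422677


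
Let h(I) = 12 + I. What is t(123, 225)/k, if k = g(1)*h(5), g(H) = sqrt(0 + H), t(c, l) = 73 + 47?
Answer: 120/17 ≈ 7.0588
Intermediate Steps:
t(c, l) = 120
g(H) = sqrt(H)
k = 17 (k = sqrt(1)*(12 + 5) = 1*17 = 17)
t(123, 225)/k = 120/17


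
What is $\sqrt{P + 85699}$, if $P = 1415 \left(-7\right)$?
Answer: $\sqrt{75794} \approx 275.31$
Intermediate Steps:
$P = -9905$
$\sqrt{P + 85699} = \sqrt{-9905 + 85699} = \sqrt{75794}$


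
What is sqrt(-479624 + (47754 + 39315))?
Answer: I*sqrt(392555) ≈ 626.54*I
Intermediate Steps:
sqrt(-479624 + (47754 + 39315)) = sqrt(-479624 + 87069) = sqrt(-392555) = I*sqrt(392555)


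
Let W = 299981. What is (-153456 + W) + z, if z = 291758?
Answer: 438283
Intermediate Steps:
(-153456 + W) + z = (-153456 + 299981) + 291758 = 146525 + 291758 = 438283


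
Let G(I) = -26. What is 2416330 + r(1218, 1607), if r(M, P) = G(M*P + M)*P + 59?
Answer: 2374607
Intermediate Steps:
r(M, P) = 59 - 26*P (r(M, P) = -26*P + 59 = 59 - 26*P)
2416330 + r(1218, 1607) = 2416330 + (59 - 26*1607) = 2416330 + (59 - 41782) = 2416330 - 41723 = 2374607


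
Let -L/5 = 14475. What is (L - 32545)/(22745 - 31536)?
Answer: 104920/8791 ≈ 11.935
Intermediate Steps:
L = -72375 (L = -5*14475 = -72375)
(L - 32545)/(22745 - 31536) = (-72375 - 32545)/(22745 - 31536) = -104920/(-8791) = -104920*(-1/8791) = 104920/8791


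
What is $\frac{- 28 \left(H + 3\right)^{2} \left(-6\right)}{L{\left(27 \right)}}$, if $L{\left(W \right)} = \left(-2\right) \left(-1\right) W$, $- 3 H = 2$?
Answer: $\frac{1372}{81} \approx 16.938$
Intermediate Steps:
$H = - \frac{2}{3}$ ($H = \left(- \frac{1}{3}\right) 2 = - \frac{2}{3} \approx -0.66667$)
$L{\left(W \right)} = 2 W$
$\frac{- 28 \left(H + 3\right)^{2} \left(-6\right)}{L{\left(27 \right)}} = \frac{- 28 \left(- \frac{2}{3} + 3\right)^{2} \left(-6\right)}{2 \cdot 27} = \frac{- 28 \left(\frac{7}{3}\right)^{2} \left(-6\right)}{54} = \left(-28\right) \frac{49}{9} \left(-6\right) \frac{1}{54} = \left(- \frac{1372}{9}\right) \left(-6\right) \frac{1}{54} = \frac{2744}{3} \cdot \frac{1}{54} = \frac{1372}{81}$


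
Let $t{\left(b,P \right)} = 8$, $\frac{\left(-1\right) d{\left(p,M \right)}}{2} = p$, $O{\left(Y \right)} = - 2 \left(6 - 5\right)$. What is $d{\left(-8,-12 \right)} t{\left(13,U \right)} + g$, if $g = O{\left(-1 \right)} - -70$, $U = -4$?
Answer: $196$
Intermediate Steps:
$O{\left(Y \right)} = -2$ ($O{\left(Y \right)} = \left(-2\right) 1 = -2$)
$d{\left(p,M \right)} = - 2 p$
$g = 68$ ($g = -2 - -70 = -2 + 70 = 68$)
$d{\left(-8,-12 \right)} t{\left(13,U \right)} + g = \left(-2\right) \left(-8\right) 8 + 68 = 16 \cdot 8 + 68 = 128 + 68 = 196$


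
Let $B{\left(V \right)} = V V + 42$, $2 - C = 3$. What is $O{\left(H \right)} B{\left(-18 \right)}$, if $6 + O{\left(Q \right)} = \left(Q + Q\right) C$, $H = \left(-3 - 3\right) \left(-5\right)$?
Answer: $-24156$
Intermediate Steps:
$H = 30$ ($H = \left(-6\right) \left(-5\right) = 30$)
$C = -1$ ($C = 2 - 3 = -1$)
$B{\left(V \right)} = 42 + V^{2}$ ($B{\left(V \right)} = V^{2} + 42 = 42 + V^{2}$)
$O{\left(Q \right)} = -6 - 2 Q$ ($O{\left(Q \right)} = -6 + \left(Q + Q\right) \left(-1\right) = -6 + 2 Q \left(-1\right) = -6 - 2 Q$)
$O{\left(H \right)} B{\left(-18 \right)} = \left(-6 - 60\right) \left(42 + \left(-18\right)^{2}\right) = \left(-6 - 60\right) \left(42 + 324\right) = \left(-66\right) 366 = -24156$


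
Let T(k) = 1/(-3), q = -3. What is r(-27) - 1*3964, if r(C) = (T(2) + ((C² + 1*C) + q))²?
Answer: 4357540/9 ≈ 4.8417e+5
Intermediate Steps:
T(k) = -⅓
r(C) = (-10/3 + C + C²)² (r(C) = (-⅓ + ((C² + 1*C) - 3))² = (-⅓ + ((C² + C) - 3))² = (-⅓ + ((C + C²) - 3))² = (-⅓ + (-3 + C + C²))² = (-10/3 + C + C²)²)
r(-27) - 1*3964 = (-10 + 3*(-27) + 3*(-27)²)²/9 - 1*3964 = (-10 - 81 + 3*729)²/9 - 3964 = (-10 - 81 + 2187)²/9 - 3964 = (⅑)*2096² - 3964 = (⅑)*4393216 - 3964 = 4393216/9 - 3964 = 4357540/9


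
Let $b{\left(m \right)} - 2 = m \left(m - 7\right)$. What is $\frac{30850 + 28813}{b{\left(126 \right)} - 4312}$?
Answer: $\frac{59663}{10684} \approx 5.5843$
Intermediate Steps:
$b{\left(m \right)} = 2 + m \left(-7 + m\right)$ ($b{\left(m \right)} = 2 + m \left(m - 7\right) = 2 + m \left(-7 + m\right)$)
$\frac{30850 + 28813}{b{\left(126 \right)} - 4312} = \frac{30850 + 28813}{\left(2 + 126^{2} - 882\right) - 4312} = \frac{59663}{\left(2 + 15876 - 882\right) - 4312} = \frac{59663}{14996 - 4312} = \frac{59663}{10684}$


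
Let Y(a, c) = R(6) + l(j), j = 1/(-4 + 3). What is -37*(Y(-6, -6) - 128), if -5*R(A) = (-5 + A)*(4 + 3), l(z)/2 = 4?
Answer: 22459/5 ≈ 4491.8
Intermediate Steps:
j = -1 (j = 1/(-1) = -1)
l(z) = 8 (l(z) = 2*4 = 8)
R(A) = 7 - 7*A/5 (R(A) = -(-5 + A)*(4 + 3)/5 = -(-5 + A)*7/5 = -(-35 + 7*A)/5 = 7 - 7*A/5)
Y(a, c) = 33/5 (Y(a, c) = (7 - 7/5*6) + 8 = (7 - 42/5) + 8 = -7/5 + 8 = 33/5)
-37*(Y(-6, -6) - 128) = -37*(33/5 - 128) = -37*(-607/5) = 22459/5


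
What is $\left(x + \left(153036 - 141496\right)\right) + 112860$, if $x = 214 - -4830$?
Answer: $129444$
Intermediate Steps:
$x = 5044$ ($x = 214 + 4830 = 5044$)
$\left(x + \left(153036 - 141496\right)\right) + 112860 = \left(5044 + \left(153036 - 141496\right)\right) + 112860 = \left(5044 + 11540\right) + 112860 = 16584 + 112860 = 129444$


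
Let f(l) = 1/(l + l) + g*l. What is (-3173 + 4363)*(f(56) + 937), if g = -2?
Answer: 7854085/8 ≈ 9.8176e+5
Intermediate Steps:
f(l) = 1/(2*l) - 2*l (f(l) = 1/(l + l) - 2*l = 1/(2*l) - 2*l)
(-3173 + 4363)*(f(56) + 937) = (-3173 + 4363)*(((½)/56 - 2*56) + 937) = 1190*(((½)*(1/56) - 112) + 937) = 1190*((1/112 - 112) + 937) = 1190*(-12543/112 + 937) = 1190*(92401/112) = 7854085/8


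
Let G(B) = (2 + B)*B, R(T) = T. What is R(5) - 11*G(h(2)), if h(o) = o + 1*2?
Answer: -259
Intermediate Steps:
h(o) = 2 + o (h(o) = o + 2 = 2 + o)
G(B) = B*(2 + B)
R(5) - 11*G(h(2)) = 5 - 11*(2 + 2)*(2 + (2 + 2)) = 5 - 44*(2 + 4) = 5 - 44*6 = 5 - 11*24 = 5 - 264 = -259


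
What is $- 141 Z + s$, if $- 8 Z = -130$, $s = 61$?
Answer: $- \frac{8921}{4} \approx -2230.3$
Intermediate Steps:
$Z = \frac{65}{4}$ ($Z = \left(- \frac{1}{8}\right) \left(-130\right) = \frac{65}{4} \approx 16.25$)
$- 141 Z + s = \left(-141\right) \frac{65}{4} + 61 = - \frac{9165}{4} + 61 = - \frac{8921}{4}$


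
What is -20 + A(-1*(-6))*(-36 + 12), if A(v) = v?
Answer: -164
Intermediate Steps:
-20 + A(-1*(-6))*(-36 + 12) = -20 + (-1*(-6))*(-36 + 12) = -20 + 6*(-24) = -20 - 144 = -164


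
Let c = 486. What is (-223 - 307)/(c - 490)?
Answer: 265/2 ≈ 132.50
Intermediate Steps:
(-223 - 307)/(c - 490) = (-223 - 307)/(486 - 490) = -530/(-4) = -530*(-1/4) = 265/2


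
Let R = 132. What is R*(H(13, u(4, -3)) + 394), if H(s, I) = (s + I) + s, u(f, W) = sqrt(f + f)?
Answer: 55440 + 264*sqrt(2) ≈ 55813.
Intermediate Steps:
u(f, W) = sqrt(2)*sqrt(f) (u(f, W) = sqrt(2*f) = sqrt(2)*sqrt(f))
H(s, I) = I + 2*s (H(s, I) = (I + s) + s = I + 2*s)
R*(H(13, u(4, -3)) + 394) = 132*((sqrt(2)*sqrt(4) + 2*13) + 394) = 132*((sqrt(2)*2 + 26) + 394) = 132*((2*sqrt(2) + 26) + 394) = 132*((26 + 2*sqrt(2)) + 394) = 132*(420 + 2*sqrt(2)) = 55440 + 264*sqrt(2)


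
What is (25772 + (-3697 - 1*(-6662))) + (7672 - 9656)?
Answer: 26753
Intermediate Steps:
(25772 + (-3697 - 1*(-6662))) + (7672 - 9656) = (25772 + (-3697 + 6662)) - 1984 = (25772 + 2965) - 1984 = 28737 - 1984 = 26753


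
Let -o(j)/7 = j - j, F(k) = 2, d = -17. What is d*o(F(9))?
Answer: 0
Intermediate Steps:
o(j) = 0 (o(j) = -7*(j - j) = -7*0 = 0)
d*o(F(9)) = -17*0 = 0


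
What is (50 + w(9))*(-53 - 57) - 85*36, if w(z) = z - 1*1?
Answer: -9440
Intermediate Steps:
w(z) = -1 + z (w(z) = z - 1 = -1 + z)
(50 + w(9))*(-53 - 57) - 85*36 = (50 + (-1 + 9))*(-53 - 57) - 85*36 = (50 + 8)*(-110) - 3060 = 58*(-110) - 3060 = -6380 - 3060 = -9440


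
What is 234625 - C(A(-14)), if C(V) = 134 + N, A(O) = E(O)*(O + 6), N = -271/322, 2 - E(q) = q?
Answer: 75506373/322 ≈ 2.3449e+5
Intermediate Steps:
E(q) = 2 - q
N = -271/322 (N = -271*1/322 = -271/322 ≈ -0.84161)
A(O) = (2 - O)*(6 + O) (A(O) = (2 - O)*(O + 6) = (2 - O)*(6 + O))
C(V) = 42877/322 (C(V) = 134 - 271/322 = 42877/322)
234625 - C(A(-14)) = 234625 - 1*42877/322 = 234625 - 42877/322 = 75506373/322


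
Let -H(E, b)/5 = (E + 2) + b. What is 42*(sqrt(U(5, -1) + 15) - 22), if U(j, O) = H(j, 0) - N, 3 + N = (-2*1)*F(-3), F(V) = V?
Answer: -924 + 42*I*sqrt(23) ≈ -924.0 + 201.42*I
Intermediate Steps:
N = 3 (N = -3 - 2*1*(-3) = -3 - 2*(-3) = -3 + 6 = 3)
H(E, b) = -10 - 5*E - 5*b (H(E, b) = -5*((E + 2) + b) = -5*((2 + E) + b) = -5*(2 + E + b) = -10 - 5*E - 5*b)
U(j, O) = -13 - 5*j (U(j, O) = (-10 - 5*j - 5*0) - 1*3 = (-10 - 5*j + 0) - 3 = (-10 - 5*j) - 3 = -13 - 5*j)
42*(sqrt(U(5, -1) + 15) - 22) = 42*(sqrt((-13 - 5*5) + 15) - 22) = 42*(sqrt((-13 - 25) + 15) - 22) = 42*(sqrt(-38 + 15) - 22) = 42*(sqrt(-23) - 22) = 42*(I*sqrt(23) - 22) = 42*(-22 + I*sqrt(23)) = -924 + 42*I*sqrt(23)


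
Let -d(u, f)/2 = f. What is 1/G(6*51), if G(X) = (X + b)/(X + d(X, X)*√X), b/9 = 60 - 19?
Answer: 34/75 - 68*√34/25 ≈ -15.407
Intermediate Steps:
b = 369 (b = 9*(60 - 19) = 9*41 = 369)
d(u, f) = -2*f
G(X) = (369 + X)/(X - 2*X^(3/2)) (G(X) = (X + 369)/(X + (-2*X)*√X) = (369 + X)/(X - 2*X^(3/2)))
1/G(6*51) = 1/((369 + 6*51)/(6*51 - 2*918*√34)) = 1/((369 + 306)/(306 - 1836*√34)) = 1/(675/(306 - 1836*√34)) = 34/75 - 68*√34/25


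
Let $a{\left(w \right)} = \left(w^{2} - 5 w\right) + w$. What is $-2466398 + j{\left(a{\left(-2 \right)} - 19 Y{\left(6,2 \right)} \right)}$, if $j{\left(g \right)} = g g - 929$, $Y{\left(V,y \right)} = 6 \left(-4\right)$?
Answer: $-2248303$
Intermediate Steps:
$a{\left(w \right)} = w^{2} - 4 w$
$Y{\left(V,y \right)} = -24$
$j{\left(g \right)} = -929 + g^{2}$ ($j{\left(g \right)} = g^{2} - 929 = -929 + g^{2}$)
$-2466398 + j{\left(a{\left(-2 \right)} - 19 Y{\left(6,2 \right)} \right)} = -2466398 - \left(929 - \left(- 2 \left(-4 - 2\right) - -456\right)^{2}\right) = -2466398 - \left(929 - \left(\left(-2\right) \left(-6\right) + 456\right)^{2}\right) = -2466398 - \left(929 - \left(12 + 456\right)^{2}\right) = -2466398 - \left(929 - 468^{2}\right) = -2466398 + \left(-929 + 219024\right) = -2466398 + 218095 = -2248303$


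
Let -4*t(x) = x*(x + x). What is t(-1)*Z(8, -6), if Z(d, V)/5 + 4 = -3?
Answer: 35/2 ≈ 17.500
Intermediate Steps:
Z(d, V) = -35 (Z(d, V) = -20 + 5*(-3) = -20 - 15 = -35)
t(x) = -x²/2 (t(x) = -x*(x + x)/4 = -x*2*x/4 = -x²/2)
t(-1)*Z(8, -6) = -½*(-1)²*(-35) = -½*1*(-35) = -½*(-35) = 35/2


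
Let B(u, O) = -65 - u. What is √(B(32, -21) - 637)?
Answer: I*√734 ≈ 27.092*I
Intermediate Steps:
√(B(32, -21) - 637) = √((-65 - 1*32) - 637) = √((-65 - 32) - 637) = √(-97 - 637) = √(-734) = I*√734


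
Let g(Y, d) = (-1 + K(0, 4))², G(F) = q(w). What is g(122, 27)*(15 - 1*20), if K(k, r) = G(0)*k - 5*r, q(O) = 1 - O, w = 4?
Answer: -2205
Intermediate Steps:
G(F) = -3 (G(F) = 1 - 1*4 = 1 - 4 = -3)
K(k, r) = -5*r - 3*k (K(k, r) = -3*k - 5*r = -5*r - 3*k)
g(Y, d) = 441 (g(Y, d) = (-1 + (-5*4 - 3*0))² = (-1 + (-20 + 0))² = (-1 - 20)² = (-21)² = 441)
g(122, 27)*(15 - 1*20) = 441*(15 - 1*20) = 441*(15 - 20) = 441*(-5) = -2205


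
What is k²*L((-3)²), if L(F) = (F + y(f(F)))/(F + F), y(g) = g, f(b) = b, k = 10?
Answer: 100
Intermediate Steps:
L(F) = 1 (L(F) = (F + F)/(F + F) = (2*F)/((2*F)) = (2*F)*(1/(2*F)) = 1)
k²*L((-3)²) = 10²*1 = 100*1 = 100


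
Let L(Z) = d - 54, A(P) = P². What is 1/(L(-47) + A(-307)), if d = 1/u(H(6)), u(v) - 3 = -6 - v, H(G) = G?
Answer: 9/847754 ≈ 1.0616e-5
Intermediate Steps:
u(v) = -3 - v (u(v) = 3 + (-6 - v) = -3 - v)
d = -⅑ (d = 1/(-3 - 1*6) = 1/(-3 - 6) = 1/(-9) = -⅑ ≈ -0.11111)
L(Z) = -487/9 (L(Z) = -⅑ - 54 = -487/9)
1/(L(-47) + A(-307)) = 1/(-487/9 + (-307)²) = 1/(-487/9 + 94249) = 1/(847754/9) = 9/847754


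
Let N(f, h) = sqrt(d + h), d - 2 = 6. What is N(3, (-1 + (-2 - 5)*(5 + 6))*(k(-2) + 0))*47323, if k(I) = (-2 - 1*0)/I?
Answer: 47323*I*sqrt(70) ≈ 3.9593e+5*I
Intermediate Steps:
d = 8 (d = 2 + 6 = 8)
k(I) = -2/I (k(I) = (-2 + 0)/I = -2/I)
N(f, h) = sqrt(8 + h)
N(3, (-1 + (-2 - 5)*(5 + 6))*(k(-2) + 0))*47323 = sqrt(8 + (-1 + (-2 - 5)*(5 + 6))*(-2/(-2) + 0))*47323 = sqrt(8 + (-1 - 7*11)*(-2*(-1/2) + 0))*47323 = sqrt(8 + (-1 - 77)*(1 + 0))*47323 = sqrt(8 - 78*1)*47323 = sqrt(8 - 78)*47323 = sqrt(-70)*47323 = (I*sqrt(70))*47323 = 47323*I*sqrt(70)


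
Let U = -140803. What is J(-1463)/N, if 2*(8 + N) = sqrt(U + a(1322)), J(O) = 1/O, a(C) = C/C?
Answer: 16/103183927 + I*sqrt(140802)/103183927 ≈ 1.5506e-7 + 3.6366e-6*I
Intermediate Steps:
a(C) = 1
N = -8 + I*sqrt(140802)/2 (N = -8 + sqrt(-140803 + 1)/2 = -8 + sqrt(-140802)/2 = -8 + (I*sqrt(140802))/2 = -8 + I*sqrt(140802)/2 ≈ -8.0 + 187.62*I)
J(-1463)/N = 1/((-1463)*(-8 + I*sqrt(140802)/2)) = -1/(1463*(-8 + I*sqrt(140802)/2))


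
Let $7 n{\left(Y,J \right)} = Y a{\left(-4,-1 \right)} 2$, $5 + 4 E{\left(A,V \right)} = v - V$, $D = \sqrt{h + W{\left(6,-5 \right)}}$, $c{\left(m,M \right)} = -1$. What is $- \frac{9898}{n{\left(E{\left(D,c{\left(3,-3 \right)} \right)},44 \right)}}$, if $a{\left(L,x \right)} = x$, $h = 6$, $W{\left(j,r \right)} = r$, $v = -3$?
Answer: $-19796$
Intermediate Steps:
$D = 1$ ($D = \sqrt{6 - 5} = \sqrt{1} = 1$)
$E{\left(A,V \right)} = -2 - \frac{V}{4}$ ($E{\left(A,V \right)} = - \frac{5}{4} + \frac{-3 - V}{4} = - \frac{5}{4} - \left(\frac{3}{4} + \frac{V}{4}\right) = -2 - \frac{V}{4}$)
$n{\left(Y,J \right)} = - \frac{2 Y}{7}$ ($n{\left(Y,J \right)} = \frac{Y \left(-1\right) 2}{7} = \frac{- Y 2}{7} = \frac{\left(-2\right) Y}{7} = - \frac{2 Y}{7}$)
$- \frac{9898}{n{\left(E{\left(D,c{\left(3,-3 \right)} \right)},44 \right)}} = - \frac{9898}{\left(- \frac{2}{7}\right) \left(-2 - - \frac{1}{4}\right)} = - \frac{9898}{\left(- \frac{2}{7}\right) \left(-2 + \frac{1}{4}\right)} = - \frac{9898}{\left(- \frac{2}{7}\right) \left(- \frac{7}{4}\right)} = - 9898 \frac{1}{\frac{1}{2}} = \left(-9898\right) 2 = -19796$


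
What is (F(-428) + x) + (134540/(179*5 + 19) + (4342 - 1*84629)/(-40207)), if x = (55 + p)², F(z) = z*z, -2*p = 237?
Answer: 13771059744331/73498396 ≈ 1.8737e+5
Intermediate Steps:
p = -237/2 (p = -½*237 = -237/2 ≈ -118.50)
F(z) = z²
x = 16129/4 (x = (55 - 237/2)² = (-127/2)² = 16129/4 ≈ 4032.3)
(F(-428) + x) + (134540/(179*5 + 19) + (4342 - 1*84629)/(-40207)) = ((-428)² + 16129/4) + (134540/(179*5 + 19) + (4342 - 1*84629)/(-40207)) = (183184 + 16129/4) + (134540/(895 + 19) + (4342 - 84629)*(-1/40207)) = 748865/4 + (134540/914 - 80287*(-1/40207)) = 748865/4 + (134540*(1/914) + 80287/40207) = 748865/4 + (67270/457 + 80287/40207) = 748865/4 + 2741416049/18374599 = 13771059744331/73498396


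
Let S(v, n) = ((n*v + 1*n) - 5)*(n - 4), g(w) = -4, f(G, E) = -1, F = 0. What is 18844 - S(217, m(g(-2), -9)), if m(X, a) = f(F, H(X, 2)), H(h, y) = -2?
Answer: 17729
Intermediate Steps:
m(X, a) = -1
S(v, n) = (-4 + n)*(-5 + n + n*v) (S(v, n) = ((n*v + n) - 5)*(-4 + n) = ((n + n*v) - 5)*(-4 + n) = (-5 + n + n*v)*(-4 + n) = (-4 + n)*(-5 + n + n*v))
18844 - S(217, m(g(-2), -9)) = 18844 - (20 + (-1)² - 9*(-1) + 217*(-1)² - 4*(-1)*217) = 18844 - (20 + 1 + 9 + 217*1 + 868) = 18844 - (20 + 1 + 9 + 217 + 868) = 18844 - 1*1115 = 18844 - 1115 = 17729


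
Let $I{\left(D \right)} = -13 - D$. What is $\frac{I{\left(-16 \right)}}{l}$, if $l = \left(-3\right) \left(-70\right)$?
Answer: $\frac{1}{70} \approx 0.014286$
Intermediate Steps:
$l = 210$
$\frac{I{\left(-16 \right)}}{l} = \frac{-13 - -16}{210} = \left(-13 + 16\right) \frac{1}{210} = 3 \cdot \frac{1}{210} = \frac{1}{70}$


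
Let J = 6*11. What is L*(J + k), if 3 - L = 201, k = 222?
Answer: -57024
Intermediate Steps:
L = -198 (L = 3 - 1*201 = 3 - 201 = -198)
J = 66
L*(J + k) = -198*(66 + 222) = -198*288 = -57024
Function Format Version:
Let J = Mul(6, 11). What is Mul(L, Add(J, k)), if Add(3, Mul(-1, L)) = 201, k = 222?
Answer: -57024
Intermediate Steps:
L = -198 (L = Add(3, Mul(-1, 201)) = Add(3, -201) = -198)
J = 66
Mul(L, Add(J, k)) = Mul(-198, Add(66, 222)) = Mul(-198, 288) = -57024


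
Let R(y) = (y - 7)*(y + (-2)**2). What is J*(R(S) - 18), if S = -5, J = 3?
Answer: -18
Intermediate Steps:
R(y) = (-7 + y)*(4 + y) (R(y) = (-7 + y)*(y + 4) = (-7 + y)*(4 + y))
J*(R(S) - 18) = 3*((-28 + (-5)**2 - 3*(-5)) - 18) = 3*((-28 + 25 + 15) - 18) = 3*(12 - 18) = 3*(-6) = -18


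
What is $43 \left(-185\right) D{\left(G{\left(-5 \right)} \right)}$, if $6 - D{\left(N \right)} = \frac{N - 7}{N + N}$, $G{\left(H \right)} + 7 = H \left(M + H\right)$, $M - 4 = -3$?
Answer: $- \frac{596625}{13} \approx -45894.0$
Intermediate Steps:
$M = 1$ ($M = 4 - 3 = 1$)
$G{\left(H \right)} = -7 + H \left(1 + H\right)$
$D{\left(N \right)} = 6 - \frac{-7 + N}{2 N}$ ($D{\left(N \right)} = 6 - \frac{N - 7}{N + N} = 6 - \frac{-7 + N}{2 N}$)
$43 \left(-185\right) D{\left(G{\left(-5 \right)} \right)} = 43 \left(-185\right) \frac{7 + 11 \left(-7 - 5 + \left(-5\right)^{2}\right)}{2 \left(-7 - 5 + \left(-5\right)^{2}\right)} = - 7955 \frac{7 + 11 \left(-7 - 5 + 25\right)}{2 \left(-7 - 5 + 25\right)} = - 7955 \frac{7 + 11 \cdot 13}{2 \cdot 13} = - 7955 \cdot \frac{1}{2} \cdot \frac{1}{13} \left(7 + 143\right) = - 7955 \cdot \frac{1}{2} \cdot \frac{1}{13} \cdot 150 = \left(-7955\right) \frac{75}{13} = - \frac{596625}{13}$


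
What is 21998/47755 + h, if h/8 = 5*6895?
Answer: 13170850998/47755 ≈ 2.7580e+5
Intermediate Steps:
h = 275800 (h = 8*(5*6895) = 8*34475 = 275800)
21998/47755 + h = 21998/47755 + 275800 = 13170850998/47755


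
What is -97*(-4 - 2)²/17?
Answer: -3492/17 ≈ -205.41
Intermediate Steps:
-97*(-4 - 2)²/17 = -97*(-6)²/17 = -3492/17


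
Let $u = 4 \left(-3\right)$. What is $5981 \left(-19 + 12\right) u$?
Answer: $502404$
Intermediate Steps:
$u = -12$
$5981 \left(-19 + 12\right) u = 5981 \left(-19 + 12\right) \left(-12\right) = 5981 \left(\left(-7\right) \left(-12\right)\right) = 5981 \cdot 84 = 502404$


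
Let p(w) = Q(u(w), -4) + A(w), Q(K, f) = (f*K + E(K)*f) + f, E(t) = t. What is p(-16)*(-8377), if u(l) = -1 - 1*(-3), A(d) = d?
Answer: 301572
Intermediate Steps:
u(l) = 2 (u(l) = -1 + 3 = 2)
Q(K, f) = f + 2*K*f (Q(K, f) = (f*K + K*f) + f = (K*f + K*f) + f = 2*K*f + f = f + 2*K*f)
p(w) = -20 + w (p(w) = -4*(1 + 2*2) + w = -4*(1 + 4) + w = -4*5 + w = -20 + w)
p(-16)*(-8377) = (-20 - 16)*(-8377) = -36*(-8377) = 301572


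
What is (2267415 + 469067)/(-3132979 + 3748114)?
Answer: 2736482/615135 ≈ 4.4486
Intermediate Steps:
(2267415 + 469067)/(-3132979 + 3748114) = 2736482/615135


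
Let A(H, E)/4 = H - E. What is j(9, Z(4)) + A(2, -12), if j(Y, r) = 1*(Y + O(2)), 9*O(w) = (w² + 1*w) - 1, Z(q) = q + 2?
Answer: 590/9 ≈ 65.556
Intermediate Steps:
A(H, E) = -4*E + 4*H (A(H, E) = 4*(H - E) = -4*E + 4*H)
Z(q) = 2 + q
O(w) = -⅑ + w/9 + w²/9 (O(w) = ((w² + 1*w) - 1)/9 = ((w² + w) - 1)/9 = ((w + w²) - 1)/9 = (-1 + w + w²)/9 = -⅑ + w/9 + w²/9)
j(Y, r) = 5/9 + Y (j(Y, r) = 1*(Y + (-⅑ + (⅑)*2 + (⅑)*2²)) = 1*(Y + (-⅑ + 2/9 + (⅑)*4)) = 1*(Y + (-⅑ + 2/9 + 4/9)) = 1*(Y + 5/9) = 1*(5/9 + Y) = 5/9 + Y)
j(9, Z(4)) + A(2, -12) = (5/9 + 9) + (-4*(-12) + 4*2) = 86/9 + (48 + 8) = 86/9 + 56 = 590/9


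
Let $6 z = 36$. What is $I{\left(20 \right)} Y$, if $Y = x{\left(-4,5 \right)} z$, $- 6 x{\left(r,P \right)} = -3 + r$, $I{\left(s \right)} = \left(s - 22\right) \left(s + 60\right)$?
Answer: $-1120$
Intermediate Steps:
$z = 6$ ($z = \frac{1}{6} \cdot 36 = 6$)
$I{\left(s \right)} = \left(-22 + s\right) \left(60 + s\right)$
$x{\left(r,P \right)} = \frac{1}{2} - \frac{r}{6}$ ($x{\left(r,P \right)} = - \frac{-3 + r}{6} = \frac{1}{2} - \frac{r}{6}$)
$Y = 7$ ($Y = \left(\frac{1}{2} - - \frac{2}{3}\right) 6 = \left(\frac{1}{2} + \frac{2}{3}\right) 6 = \frac{7}{6} \cdot 6 = 7$)
$I{\left(20 \right)} Y = \left(-1320 + 20^{2} + 38 \cdot 20\right) 7 = \left(-1320 + 400 + 760\right) 7 = \left(-160\right) 7 = -1120$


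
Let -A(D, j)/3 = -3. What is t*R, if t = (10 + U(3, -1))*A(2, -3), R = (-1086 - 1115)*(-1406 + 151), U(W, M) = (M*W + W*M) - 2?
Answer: 49720590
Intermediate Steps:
U(W, M) = -2 + 2*M*W (U(W, M) = (M*W + M*W) - 2 = 2*M*W - 2 = -2 + 2*M*W)
A(D, j) = 9 (A(D, j) = -3*(-3) = 9)
R = 2762255 (R = -2201*(-1255) = 2762255)
t = 18 (t = (10 + (-2 + 2*(-1)*3))*9 = (10 + (-2 - 6))*9 = (10 - 8)*9 = 2*9 = 18)
t*R = 18*2762255 = 49720590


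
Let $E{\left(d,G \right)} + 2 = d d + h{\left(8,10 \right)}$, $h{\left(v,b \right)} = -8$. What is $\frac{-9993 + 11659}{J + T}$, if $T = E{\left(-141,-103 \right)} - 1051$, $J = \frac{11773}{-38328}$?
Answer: $\frac{63854448}{721321187} \approx 0.088524$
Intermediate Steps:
$J = - \frac{11773}{38328}$ ($J = 11773 \left(- \frac{1}{38328}\right) = - \frac{11773}{38328} \approx -0.30716$)
$E{\left(d,G \right)} = -10 + d^{2}$ ($E{\left(d,G \right)} = -2 + \left(d d - 8\right) = -2 + \left(d^{2} - 8\right) = -2 + \left(-8 + d^{2}\right) = -10 + d^{2}$)
$T = 18820$ ($T = \left(-10 + \left(-141\right)^{2}\right) - 1051 = \left(-10 + 19881\right) - 1051 = 19871 - 1051 = 18820$)
$\frac{-9993 + 11659}{J + T} = \frac{-9993 + 11659}{- \frac{11773}{38328} + 18820} = \frac{1666}{\frac{721321187}{38328}} = 1666 \cdot \frac{38328}{721321187} = \frac{63854448}{721321187}$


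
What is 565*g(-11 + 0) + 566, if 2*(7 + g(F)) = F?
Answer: -12993/2 ≈ -6496.5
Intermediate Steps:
g(F) = -7 + F/2
565*g(-11 + 0) + 566 = 565*(-7 + (-11 + 0)/2) + 566 = 565*(-7 + (1/2)*(-11)) + 566 = 565*(-7 - 11/2) + 566 = 565*(-25/2) + 566 = -14125/2 + 566 = -12993/2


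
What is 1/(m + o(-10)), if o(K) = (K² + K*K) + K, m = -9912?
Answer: -1/9722 ≈ -0.00010286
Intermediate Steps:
o(K) = K + 2*K² (o(K) = (K² + K²) + K = 2*K² + K = K + 2*K²)
1/(m + o(-10)) = 1/(-9912 - 10*(1 + 2*(-10))) = 1/(-9912 - 10*(1 - 20)) = 1/(-9912 - 10*(-19)) = 1/(-9912 + 190) = 1/(-9722) = -1/9722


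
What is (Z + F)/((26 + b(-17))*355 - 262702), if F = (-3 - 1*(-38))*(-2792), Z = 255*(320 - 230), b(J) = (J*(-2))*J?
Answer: 37385/229331 ≈ 0.16302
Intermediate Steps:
b(J) = -2*J² (b(J) = (-2*J)*J = -2*J²)
Z = 22950 (Z = 255*90 = 22950)
F = -97720 (F = (-3 + 38)*(-2792) = 35*(-2792) = -97720)
(Z + F)/((26 + b(-17))*355 - 262702) = (22950 - 97720)/((26 - 2*(-17)²)*355 - 262702) = -74770/((26 - 2*289)*355 - 262702) = -74770/((26 - 578)*355 - 262702) = -74770/(-552*355 - 262702) = -74770/(-195960 - 262702) = -74770/(-458662) = -74770*(-1/458662) = 37385/229331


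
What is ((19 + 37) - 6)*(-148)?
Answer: -7400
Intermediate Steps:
((19 + 37) - 6)*(-148) = (56 - 6)*(-148) = 50*(-148) = -7400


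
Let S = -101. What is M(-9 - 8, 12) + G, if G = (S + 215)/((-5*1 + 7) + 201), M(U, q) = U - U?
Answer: 114/203 ≈ 0.56158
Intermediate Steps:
M(U, q) = 0
G = 114/203 (G = (-101 + 215)/((-5*1 + 7) + 201) = 114/((-5 + 7) + 201) = 114/(2 + 201) = 114/203 ≈ 0.56158)
M(-9 - 8, 12) + G = 0 + 114/203 = 114/203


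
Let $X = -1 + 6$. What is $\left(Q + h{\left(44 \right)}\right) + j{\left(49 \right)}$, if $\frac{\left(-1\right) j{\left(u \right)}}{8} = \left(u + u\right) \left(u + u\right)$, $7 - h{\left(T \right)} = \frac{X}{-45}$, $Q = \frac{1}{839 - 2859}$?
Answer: $- \frac{1396676489}{18180} \approx -76825.0$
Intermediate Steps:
$X = 5$
$Q = - \frac{1}{2020}$ ($Q = \frac{1}{-2020} = - \frac{1}{2020} \approx -0.00049505$)
$h{\left(T \right)} = \frac{64}{9}$ ($h{\left(T \right)} = 7 - \frac{5}{-45} = 7 - 5 \left(- \frac{1}{45}\right) = 7 - - \frac{1}{9} = 7 + \frac{1}{9} = \frac{64}{9}$)
$j{\left(u \right)} = - 32 u^{2}$ ($j{\left(u \right)} = - 8 \left(u + u\right) \left(u + u\right) = - 8 \cdot 2 u 2 u = - 8 \cdot 4 u^{2} = - 32 u^{2}$)
$\left(Q + h{\left(44 \right)}\right) + j{\left(49 \right)} = \left(- \frac{1}{2020} + \frac{64}{9}\right) - 32 \cdot 49^{2} = \frac{129271}{18180} - 76832 = - \frac{1396676489}{18180}$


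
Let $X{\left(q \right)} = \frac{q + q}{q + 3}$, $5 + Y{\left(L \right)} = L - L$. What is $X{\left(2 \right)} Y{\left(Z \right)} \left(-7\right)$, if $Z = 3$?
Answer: $28$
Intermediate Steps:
$Y{\left(L \right)} = -5$ ($Y{\left(L \right)} = -5 + \left(L - L\right) = -5 + 0 = -5$)
$X{\left(q \right)} = \frac{2 q}{3 + q}$
$X{\left(2 \right)} Y{\left(Z \right)} \left(-7\right) = 2 \cdot 2 \frac{1}{3 + 2} \left(-5\right) \left(-7\right) = 2 \cdot 2 \cdot \frac{1}{5} \left(-5\right) \left(-7\right) = \frac{4}{5} \left(-5\right) \left(-7\right) = \left(-4\right) \left(-7\right) = 28$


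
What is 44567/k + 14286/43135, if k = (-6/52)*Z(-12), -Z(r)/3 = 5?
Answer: 9996595808/388215 ≈ 25750.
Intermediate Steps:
Z(r) = -15 (Z(r) = -3*5 = -15)
k = 45/26 (k = -6/52*(-15) = -6*1/52*(-15) = -3/26*(-15) = 45/26 ≈ 1.7308)
44567/k + 14286/43135 = 44567/(45/26) + 14286/43135 = 44567*(26/45) + 14286*(1/43135) = 1158742/45 + 14286/43135 = 9996595808/388215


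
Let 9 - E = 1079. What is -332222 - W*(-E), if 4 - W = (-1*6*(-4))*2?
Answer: -285142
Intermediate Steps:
E = -1070 (E = 9 - 1*1079 = 9 - 1079 = -1070)
W = -44 (W = 4 - -1*6*(-4)*2 = 4 - (-6*(-4))*2 = 4 - 24*2 = 4 - 1*48 = 4 - 48 = -44)
-332222 - W*(-E) = -332222 - (-44)*(-1*(-1070)) = -332222 - (-44)*1070 = -332222 - 1*(-47080) = -332222 + 47080 = -285142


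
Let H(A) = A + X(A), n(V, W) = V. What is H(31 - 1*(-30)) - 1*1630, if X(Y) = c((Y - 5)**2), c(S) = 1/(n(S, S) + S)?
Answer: -9840767/6272 ≈ -1569.0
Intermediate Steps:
c(S) = 1/(2*S) (c(S) = 1/(S + S) = 1/(2*S))
X(Y) = 1/(2*(-5 + Y)**2) (X(Y) = 1/(2*((Y - 5)**2)) = 1/(2*((-5 + Y)**2)) = 1/(2*(-5 + Y)**2))
H(A) = A + 1/(2*(-5 + A)**2)
H(31 - 1*(-30)) - 1*1630 = ((31 - 1*(-30)) + 1/(2*(-5 + (31 - 1*(-30)))**2)) - 1*1630 = ((31 + 30) + 1/(2*(-5 + (31 + 30))**2)) - 1630 = (61 + 1/(2*(-5 + 61)**2)) - 1630 = (61 + (1/2)/56**2) - 1630 = (61 + (1/2)*(1/3136)) - 1630 = (61 + 1/6272) - 1630 = 382593/6272 - 1630 = -9840767/6272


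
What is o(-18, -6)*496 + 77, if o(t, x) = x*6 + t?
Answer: -26707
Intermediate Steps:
o(t, x) = t + 6*x (o(t, x) = 6*x + t = t + 6*x)
o(-18, -6)*496 + 77 = (-18 + 6*(-6))*496 + 77 = (-18 - 36)*496 + 77 = -54*496 + 77 = -26784 + 77 = -26707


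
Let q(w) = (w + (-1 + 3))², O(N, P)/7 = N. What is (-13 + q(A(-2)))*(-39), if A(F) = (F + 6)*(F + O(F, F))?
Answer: -149409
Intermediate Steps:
O(N, P) = 7*N
A(F) = 8*F*(6 + F) (A(F) = (F + 6)*(F + 7*F) = (6 + F)*(8*F) = 8*F*(6 + F))
q(w) = (2 + w)² (q(w) = (w + 2)² = (2 + w)²)
(-13 + q(A(-2)))*(-39) = (-13 + (2 + 8*(-2)*(6 - 2))²)*(-39) = (-13 + (2 + 8*(-2)*4)²)*(-39) = (-13 + (2 - 64)²)*(-39) = (-13 + (-62)²)*(-39) = (-13 + 3844)*(-39) = 3831*(-39) = -149409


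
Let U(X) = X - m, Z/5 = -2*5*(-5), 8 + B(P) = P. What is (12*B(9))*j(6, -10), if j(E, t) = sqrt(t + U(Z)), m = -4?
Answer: 24*sqrt(61) ≈ 187.45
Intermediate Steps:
B(P) = -8 + P
Z = 250 (Z = 5*(-2*5*(-5)) = 5*(-10*(-5)) = 5*50 = 250)
U(X) = 4 + X (U(X) = X - 1*(-4) = X + 4 = 4 + X)
j(E, t) = sqrt(254 + t) (j(E, t) = sqrt(t + (4 + 250)) = sqrt(t + 254) = sqrt(254 + t))
(12*B(9))*j(6, -10) = (12*(-8 + 9))*sqrt(254 - 10) = (12*1)*sqrt(244) = 12*(2*sqrt(61)) = 24*sqrt(61)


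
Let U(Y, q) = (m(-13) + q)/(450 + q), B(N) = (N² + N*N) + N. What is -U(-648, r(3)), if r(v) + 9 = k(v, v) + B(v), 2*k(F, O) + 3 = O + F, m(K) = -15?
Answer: 1/309 ≈ 0.0032362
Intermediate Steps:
B(N) = N + 2*N² (B(N) = (N² + N²) + N = 2*N² + N = N + 2*N²)
k(F, O) = -3/2 + F/2 + O/2 (k(F, O) = -3/2 + (O + F)/2 = -3/2 + (F + O)/2 = -3/2 + (F/2 + O/2) = -3/2 + F/2 + O/2)
r(v) = -21/2 + v + v*(1 + 2*v) (r(v) = -9 + ((-3/2 + v/2 + v/2) + v*(1 + 2*v)) = -9 + ((-3/2 + v) + v*(1 + 2*v)) = -9 + (-3/2 + v + v*(1 + 2*v)) = -21/2 + v + v*(1 + 2*v))
U(Y, q) = (-15 + q)/(450 + q)
-U(-648, r(3)) = -(-15 + (-21/2 + 2*3 + 2*3²))/(450 + (-21/2 + 2*3 + 2*3²)) = -(-15 + (-21/2 + 6 + 2*9))/(450 + (-21/2 + 6 + 2*9)) = -(-15 + (-21/2 + 6 + 18))/(450 + (-21/2 + 6 + 18)) = -(-15 + 27/2)/(450 + 27/2) = -(-3)/(927/2*2) = -2*(-3)/(927*2) = -1*(-1/309) = 1/309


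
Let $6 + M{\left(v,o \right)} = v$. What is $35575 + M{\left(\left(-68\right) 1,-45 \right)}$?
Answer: $35501$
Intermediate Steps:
$M{\left(v,o \right)} = -6 + v$
$35575 + M{\left(\left(-68\right) 1,-45 \right)} = 35575 - 74 = 35501$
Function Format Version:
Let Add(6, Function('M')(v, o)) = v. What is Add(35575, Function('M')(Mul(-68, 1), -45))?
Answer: 35501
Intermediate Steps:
Function('M')(v, o) = Add(-6, v)
Add(35575, Function('M')(Mul(-68, 1), -45)) = Add(35575, Add(-6, Mul(-68, 1))) = Add(35575, Add(-6, -68)) = Add(35575, -74) = 35501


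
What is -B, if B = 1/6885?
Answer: -1/6885 ≈ -0.00014524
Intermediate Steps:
B = 1/6885 ≈ 0.00014524
-B = -1*1/6885 = -1/6885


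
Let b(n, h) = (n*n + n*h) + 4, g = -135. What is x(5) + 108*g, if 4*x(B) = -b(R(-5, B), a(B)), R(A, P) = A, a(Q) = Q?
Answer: -14581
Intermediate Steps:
b(n, h) = 4 + n² + h*n (b(n, h) = (n² + h*n) + 4 = 4 + n² + h*n)
x(B) = -29/4 + 5*B/4 (x(B) = (-(4 + (-5)² + B*(-5)))/4 = (-(4 + 25 - 5*B))/4 = (-(29 - 5*B))/4 = (-29 + 5*B)/4 = -29/4 + 5*B/4)
x(5) + 108*g = (-29/4 + (5/4)*5) + 108*(-135) = (-29/4 + 25/4) - 14580 = -1 - 14580 = -14581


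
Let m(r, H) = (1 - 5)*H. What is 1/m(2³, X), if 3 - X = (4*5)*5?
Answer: 1/388 ≈ 0.0025773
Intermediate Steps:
X = -97 (X = 3 - 4*5*5 = 3 - 20*5 = 3 - 1*100 = 3 - 100 = -97)
m(r, H) = -4*H
1/m(2³, X) = 1/(-4*(-97)) = 1/388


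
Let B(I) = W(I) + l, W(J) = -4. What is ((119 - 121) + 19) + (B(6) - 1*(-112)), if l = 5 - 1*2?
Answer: 128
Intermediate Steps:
l = 3 (l = 5 - 2 = 3)
B(I) = -1 (B(I) = -4 + 3 = -1)
((119 - 121) + 19) + (B(6) - 1*(-112)) = ((119 - 121) + 19) + (-1 - 1*(-112)) = (-2 + 19) + (-1 + 112) = 17 + 111 = 128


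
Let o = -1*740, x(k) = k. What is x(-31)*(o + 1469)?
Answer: -22599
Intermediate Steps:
o = -740
x(-31)*(o + 1469) = -31*(-740 + 1469) = -31*729 = -22599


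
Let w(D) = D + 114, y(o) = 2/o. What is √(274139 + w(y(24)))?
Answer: 109*√831/6 ≈ 523.69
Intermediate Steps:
w(D) = 114 + D
√(274139 + w(y(24))) = √(274139 + (114 + 2/24)) = √(274139 + (114 + 2*(1/24))) = √(274139 + (114 + 1/12)) = √(274139 + 1369/12) = √(3291037/12) = 109*√831/6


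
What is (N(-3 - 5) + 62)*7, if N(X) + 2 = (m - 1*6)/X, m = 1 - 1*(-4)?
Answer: 3367/8 ≈ 420.88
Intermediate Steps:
m = 5 (m = 1 + 4 = 5)
N(X) = -2 - 1/X (N(X) = -2 + (5 - 1*6)/X = -2 + (5 - 6)/X = -2 - 1/X)
(N(-3 - 5) + 62)*7 = ((-2 - 1/(-3 - 5)) + 62)*7 = ((-2 - 1/(-8)) + 62)*7 = ((-2 - 1*(-⅛)) + 62)*7 = ((-2 + ⅛) + 62)*7 = (-15/8 + 62)*7 = (481/8)*7 = 3367/8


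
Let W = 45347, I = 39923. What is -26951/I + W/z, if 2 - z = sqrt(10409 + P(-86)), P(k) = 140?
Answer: -105539861/11378055 - 45347*sqrt(10549)/10545 ≈ -450.96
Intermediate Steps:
z = 2 - sqrt(10549) (z = 2 - sqrt(10409 + 140) = 2 - sqrt(10549) ≈ -100.71)
-26951/I + W/z = -26951/39923 + 45347/(2 - sqrt(10549))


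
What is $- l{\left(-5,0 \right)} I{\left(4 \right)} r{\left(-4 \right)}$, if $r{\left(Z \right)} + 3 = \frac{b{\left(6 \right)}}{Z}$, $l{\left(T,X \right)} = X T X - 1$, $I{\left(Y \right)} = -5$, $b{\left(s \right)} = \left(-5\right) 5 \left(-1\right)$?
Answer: $\frac{185}{4} \approx 46.25$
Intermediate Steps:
$b{\left(s \right)} = 25$ ($b{\left(s \right)} = \left(-25\right) \left(-1\right) = 25$)
$l{\left(T,X \right)} = -1 + T X^{2}$ ($l{\left(T,X \right)} = T X X - 1 = T X^{2} - 1 = -1 + T X^{2}$)
$r{\left(Z \right)} = -3 + \frac{25}{Z}$
$- l{\left(-5,0 \right)} I{\left(4 \right)} r{\left(-4 \right)} = - \left(-1 - 5 \cdot 0^{2}\right) \left(-5\right) \left(-3 + \frac{25}{-4}\right) = - \left(-1 - 0\right) \left(-5\right) \left(-3 + 25 \left(- \frac{1}{4}\right)\right) = - \left(-1 + 0\right) \left(-5\right) \left(-3 - \frac{25}{4}\right) = - \frac{\left(-1\right) \left(-5\right) \left(-37\right)}{4} = - \frac{5 \left(-37\right)}{4} = \left(-1\right) \left(- \frac{185}{4}\right) = \frac{185}{4}$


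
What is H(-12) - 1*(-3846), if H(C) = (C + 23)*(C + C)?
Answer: 3582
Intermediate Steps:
H(C) = 2*C*(23 + C) (H(C) = (23 + C)*(2*C) = 2*C*(23 + C))
H(-12) - 1*(-3846) = 2*(-12)*(23 - 12) - 1*(-3846) = 2*(-12)*11 + 3846 = -264 + 3846 = 3582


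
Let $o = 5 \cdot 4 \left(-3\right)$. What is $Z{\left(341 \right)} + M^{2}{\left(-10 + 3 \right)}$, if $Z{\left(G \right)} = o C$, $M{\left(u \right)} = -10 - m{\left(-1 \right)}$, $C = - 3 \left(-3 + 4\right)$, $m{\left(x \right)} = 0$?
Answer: $280$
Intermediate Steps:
$o = -60$ ($o = 20 \left(-3\right) = -60$)
$C = -3$ ($C = \left(-3\right) 1 = -3$)
$M{\left(u \right)} = -10$ ($M{\left(u \right)} = -10 - 0 = -10 + 0 = -10$)
$Z{\left(G \right)} = 180$ ($Z{\left(G \right)} = \left(-60\right) \left(-3\right) = 180$)
$Z{\left(341 \right)} + M^{2}{\left(-10 + 3 \right)} = 180 + \left(-10\right)^{2} = 180 + 100 = 280$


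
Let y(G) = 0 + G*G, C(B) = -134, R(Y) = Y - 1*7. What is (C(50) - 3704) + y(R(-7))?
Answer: -3642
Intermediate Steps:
R(Y) = -7 + Y (R(Y) = Y - 7 = -7 + Y)
y(G) = G² (y(G) = 0 + G² = G²)
(C(50) - 3704) + y(R(-7)) = (-134 - 3704) + (-7 - 7)² = -3838 + (-14)² = -3838 + 196 = -3642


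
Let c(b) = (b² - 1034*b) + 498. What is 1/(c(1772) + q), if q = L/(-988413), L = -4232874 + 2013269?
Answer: 988413/1293077712247 ≈ 7.6439e-7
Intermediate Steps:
L = -2219605
c(b) = 498 + b² - 1034*b
q = 2219605/988413 (q = -2219605/(-988413) = -2219605*(-1/988413) = 2219605/988413 ≈ 2.2456)
1/(c(1772) + q) = 1/((498 + 1772² - 1034*1772) + 2219605/988413) = 1/((498 + 3139984 - 1832248) + 2219605/988413) = 1/(1308234 + 2219605/988413) = 1/(1293077712247/988413) = 988413/1293077712247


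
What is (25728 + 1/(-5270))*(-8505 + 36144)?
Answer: 3747476904201/5270 ≈ 7.1110e+8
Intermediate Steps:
(25728 + 1/(-5270))*(-8505 + 36144) = (25728 - 1/5270)*27639 = (135586559/5270)*27639 = 3747476904201/5270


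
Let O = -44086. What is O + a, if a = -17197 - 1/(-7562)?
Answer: -463422045/7562 ≈ -61283.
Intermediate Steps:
a = -130043713/7562 (a = -17197 - 1*(-1/7562) = -17197 + 1/7562 = -130043713/7562 ≈ -17197.)
O + a = -44086 - 130043713/7562 = -463422045/7562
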